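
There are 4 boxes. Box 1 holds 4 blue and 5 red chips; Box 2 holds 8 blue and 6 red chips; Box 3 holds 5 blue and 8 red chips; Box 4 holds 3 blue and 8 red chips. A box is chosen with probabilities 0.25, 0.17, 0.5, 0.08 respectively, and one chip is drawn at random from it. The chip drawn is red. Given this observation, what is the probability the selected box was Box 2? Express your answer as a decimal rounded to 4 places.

Posterior probability ≈ 0.1261

Tabulate prior·likelihood by source: [1] prior 0.25, lik 0.5556, product 0.1389; [2] prior 0.17, lik 0.4286, product 0.07286; [3] prior 0.5, lik 0.6154, product 0.3077; [4] prior 0.08, lik 0.7273, product 0.05818.
Normalizing constant = 0.57762; the posterior for Box 2 is its product over the sum, 0.07286/0.57762 = 0.1261.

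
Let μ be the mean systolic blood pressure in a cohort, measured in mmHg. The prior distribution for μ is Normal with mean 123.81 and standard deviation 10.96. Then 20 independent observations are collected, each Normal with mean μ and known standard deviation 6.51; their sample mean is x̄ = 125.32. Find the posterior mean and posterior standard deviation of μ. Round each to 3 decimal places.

Posterior mean ≈ 125.294; posterior SD ≈ 1.443

With known σ, the Normal prior is conjugate. Weight on the data is w = (n/σ²)/(n/σ² + 1/τ₀²) = 0.471920/(0.471920+0.00832490) = 0.98267.
Posterior mean = w·x̄ + (1−w)·μ₀ = 0.98267·125.32 + 0.017335·123.81 = 125.294. Posterior variance = 1/(0.471920+0.00832490) = 2.08227, so SD = 1.443.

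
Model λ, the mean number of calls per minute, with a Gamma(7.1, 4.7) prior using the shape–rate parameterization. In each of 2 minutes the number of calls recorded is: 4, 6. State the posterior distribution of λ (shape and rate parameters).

Total count ∑xᵢ = 10 over n = 2 minutes.
Gamma is conjugate to the Poisson likelihood: posterior is Gamma(shape = 7.1+10 = 17.1, rate = 4.7+2 = 6.7).

Posterior: Gamma(shape=17.1, rate=6.7)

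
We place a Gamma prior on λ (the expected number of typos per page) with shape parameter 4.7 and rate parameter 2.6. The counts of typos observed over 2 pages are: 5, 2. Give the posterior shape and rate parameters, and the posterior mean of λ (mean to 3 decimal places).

The Poisson likelihood adds the total count to the shape and the number of exposure periods to the rate. Here ∑xᵢ = 7 and n = 2, so shape 4.7→11.7 and rate 2.6→4.6.
Posterior mean = shape/rate = 11.7/4.6 = 2.543.

Posterior: Gamma(shape=11.7, rate=4.6); mean ≈ 2.543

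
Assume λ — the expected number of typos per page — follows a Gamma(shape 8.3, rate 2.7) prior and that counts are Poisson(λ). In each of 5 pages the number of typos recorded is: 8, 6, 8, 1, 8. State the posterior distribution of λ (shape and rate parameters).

Posterior: Gamma(shape=39.3, rate=7.7)

Total count ∑xᵢ = 31 over n = 5 pages.
Gamma is conjugate to the Poisson likelihood: posterior is Gamma(shape = 8.3+31 = 39.3, rate = 2.7+5 = 7.7).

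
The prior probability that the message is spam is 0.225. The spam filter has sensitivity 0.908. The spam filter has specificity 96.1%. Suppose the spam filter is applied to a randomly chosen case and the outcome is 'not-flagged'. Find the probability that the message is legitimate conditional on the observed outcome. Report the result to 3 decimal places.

P(¬H | E) ≈ 0.973

Write H for 'the message is spam'. Prior odds H:¬H = 0.225/0.775 = 0.29032. For the 'not-flagged' outcome, the likelihood ratio is 0.092/0.961 = 0.095734.
Posterior odds = 0.29032 × 0.095734 = 0.027794, so P(H|E) = 0.027794/(1+0.027794) = 0.027. Then P(¬H|E) = 1 − 0.027 = 0.973.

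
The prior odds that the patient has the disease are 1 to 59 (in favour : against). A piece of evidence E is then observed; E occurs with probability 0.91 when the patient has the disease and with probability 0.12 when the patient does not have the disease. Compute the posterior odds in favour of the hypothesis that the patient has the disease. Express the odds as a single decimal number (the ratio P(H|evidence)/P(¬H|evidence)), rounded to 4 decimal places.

Prior odds = 1/59 = 0.016949. In log-odds, ln(0.016949) = -4.0775.
Add log likelihood ratio: ln(7.5833) = 2.0260.
Posterior log-odds = -2.0516, so posterior odds = exp(-2.0516) = 0.12853.

Posterior odds ≈ 0.1285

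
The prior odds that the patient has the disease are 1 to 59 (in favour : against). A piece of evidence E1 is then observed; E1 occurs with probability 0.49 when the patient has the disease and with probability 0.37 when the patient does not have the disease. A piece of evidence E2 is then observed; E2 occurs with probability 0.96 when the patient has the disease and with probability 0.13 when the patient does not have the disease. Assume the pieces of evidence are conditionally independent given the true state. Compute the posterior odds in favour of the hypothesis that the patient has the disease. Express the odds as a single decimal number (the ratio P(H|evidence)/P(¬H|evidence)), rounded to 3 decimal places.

Posterior odds ≈ 0.166

Prior odds = 1/59 = 0.016949. In log-odds, ln(0.016949) = -4.0775.
Add log likelihood ratios: ln(1.3243) + ln(7.3846) = 2.2803.
Posterior log-odds = -1.7972, so posterior odds = exp(-1.7972) = 0.16576.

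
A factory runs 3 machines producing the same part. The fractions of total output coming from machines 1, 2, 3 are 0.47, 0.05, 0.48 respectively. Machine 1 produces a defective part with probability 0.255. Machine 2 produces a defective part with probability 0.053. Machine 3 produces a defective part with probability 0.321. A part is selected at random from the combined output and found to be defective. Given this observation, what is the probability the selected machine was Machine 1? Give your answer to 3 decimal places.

P(defective|M1) = 0.255; P(defective|M2) = 0.053; P(defective|M3) = 0.321.
Prior × likelihood for each source: 0.47·0.255=0.1198, 0.05·0.053=0.002650, 0.48·0.321=0.1541. Summing gives P(defective) = 0.27658.
P(Machine 1 | defective) = 0.1198 / 0.27658 = 0.433.

Posterior probability ≈ 0.433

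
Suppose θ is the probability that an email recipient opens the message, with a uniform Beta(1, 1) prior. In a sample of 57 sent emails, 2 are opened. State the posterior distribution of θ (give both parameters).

Observing 2 successes and 55 failures updates Beta(1, 1) by adding the success and failure counts to the two shape parameters: α = 1+2 = 3, β = 1+55 = 56.

Posterior: Beta(3, 56)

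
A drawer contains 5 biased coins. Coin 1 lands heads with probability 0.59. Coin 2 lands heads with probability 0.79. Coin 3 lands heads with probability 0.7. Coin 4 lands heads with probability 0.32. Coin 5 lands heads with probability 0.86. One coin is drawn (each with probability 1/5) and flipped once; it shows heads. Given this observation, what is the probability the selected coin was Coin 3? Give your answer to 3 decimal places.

Tabulate prior·likelihood by source: [1] prior 0.2, lik 0.59, product 0.1180; [2] prior 0.2, lik 0.79, product 0.1580; [3] prior 0.2, lik 0.7, product 0.1400; [4] prior 0.2, lik 0.32, product 0.06400; [5] prior 0.2, lik 0.86, product 0.1720.
Normalizing constant = 0.65200; the posterior for Coin 3 is its product over the sum, 0.1400/0.65200 = 0.215.

Posterior probability ≈ 0.215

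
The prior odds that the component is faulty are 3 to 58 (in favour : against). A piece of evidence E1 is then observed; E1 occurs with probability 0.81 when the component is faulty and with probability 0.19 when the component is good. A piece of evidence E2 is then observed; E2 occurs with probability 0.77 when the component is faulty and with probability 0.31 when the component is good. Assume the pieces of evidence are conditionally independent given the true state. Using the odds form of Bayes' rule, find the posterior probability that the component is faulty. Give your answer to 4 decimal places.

Posterior probability ≈ 0.3539

Prior odds = 3/58 = 0.051724. In log-odds, ln(0.051724) = -2.9618.
Add log likelihood ratios: ln(4.2632) + ln(2.4839) = 2.3598.
Posterior log-odds = -0.60200, so posterior odds = exp(-0.60200) = 0.54771. Converting, P(H|E) = 0.54771/1.5477 = 0.3539.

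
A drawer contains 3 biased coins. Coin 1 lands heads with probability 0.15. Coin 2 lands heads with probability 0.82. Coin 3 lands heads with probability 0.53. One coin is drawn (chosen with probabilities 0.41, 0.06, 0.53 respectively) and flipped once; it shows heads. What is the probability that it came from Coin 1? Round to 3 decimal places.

P(heads|C1) = 0.15; P(heads|C2) = 0.82; P(heads|C3) = 0.53.
Prior × likelihood for each source: 0.41·0.15=0.06150, 0.06·0.82=0.04920, 0.53·0.53=0.2809. Summing gives P(heads) = 0.39160.
P(Coin 1 | heads) = 0.06150 / 0.39160 = 0.157.

Posterior probability ≈ 0.157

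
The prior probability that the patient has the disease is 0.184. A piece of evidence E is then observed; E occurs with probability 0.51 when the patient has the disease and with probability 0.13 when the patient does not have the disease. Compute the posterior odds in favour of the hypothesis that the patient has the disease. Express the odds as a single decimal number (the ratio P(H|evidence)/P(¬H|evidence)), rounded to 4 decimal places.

Posterior odds ≈ 0.8846

Prior odds = 0.184/(1−0.184) = 0.22549.
Likelihood ratio for E = 0.51/0.13 = 3.9231.
Posterior odds = prior odds × LR = 0.88462.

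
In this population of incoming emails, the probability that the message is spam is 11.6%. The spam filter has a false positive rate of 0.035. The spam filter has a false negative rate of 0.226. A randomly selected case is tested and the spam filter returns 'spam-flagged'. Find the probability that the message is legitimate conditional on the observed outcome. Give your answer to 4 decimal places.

Write H for 'the message is spam'. Prior odds H:¬H = 0.116/0.884 = 0.13122. For the 'spam-flagged' outcome, the likelihood ratio is 0.774/0.035 = 22.114.
Posterior odds = 0.13122 × 22.114 = 2.9019, so P(H|E) = 2.9019/(1+2.9019) = 0.7437. Then P(¬H|E) = 1 − 0.7437 = 0.2563.

P(¬H | E) ≈ 0.2563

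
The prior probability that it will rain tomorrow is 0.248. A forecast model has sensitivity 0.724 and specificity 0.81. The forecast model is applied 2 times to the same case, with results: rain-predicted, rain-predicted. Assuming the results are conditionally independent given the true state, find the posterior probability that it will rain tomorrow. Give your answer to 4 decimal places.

Let H be the event that it will rain tomorrow; start with P(H) = 0.248. P('rain-predicted'|H) = 0.724, P('rain-predicted'|¬H) = 0.19.
Update on result 1 ('rain-predicted'): P(H) ← 0.724·0.2480 / (0.724·0.2480 + 0.19·0.7520) = 0.17955/0.32243 = 0.5569.
Update on result 2 ('rain-predicted'): P(H) ← 0.724·0.5569 / (0.724·0.5569 + 0.19·0.4431) = 0.40317/0.48737 = 0.8272.

Posterior P(H) ≈ 0.8272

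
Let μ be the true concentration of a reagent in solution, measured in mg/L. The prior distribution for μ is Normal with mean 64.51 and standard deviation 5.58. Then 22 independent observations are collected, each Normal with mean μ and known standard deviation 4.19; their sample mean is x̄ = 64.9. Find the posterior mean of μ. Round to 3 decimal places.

Prior precision 1/τ₀² = 1/5.58² = 0.0321168; data precision n/σ² = 22/4.19² = 1.25313.
Posterior precision = 0.0321168 + 1.25313 = 1.28524.
Posterior mean = (0.0321168·64.51 + 1.25313·64.9) / 1.28524 = 64.890.

Posterior mean ≈ 64.890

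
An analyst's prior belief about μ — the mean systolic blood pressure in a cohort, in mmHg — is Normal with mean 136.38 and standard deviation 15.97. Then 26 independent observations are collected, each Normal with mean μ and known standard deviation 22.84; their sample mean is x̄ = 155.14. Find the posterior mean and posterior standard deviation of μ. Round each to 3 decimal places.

With known σ, the Normal prior is conjugate. Weight on the data is w = (n/σ²)/(n/σ² + 1/τ₀²) = 0.0498404/(0.0498404+0.00392094) = 0.92707.
Posterior mean = w·x̄ + (1−w)·μ₀ = 0.92707·155.14 + 0.072932·136.38 = 153.772. Posterior variance = 1/(0.0498404+0.00392094) = 18.6007, so SD = 4.313.

Posterior mean ≈ 153.772; posterior SD ≈ 4.313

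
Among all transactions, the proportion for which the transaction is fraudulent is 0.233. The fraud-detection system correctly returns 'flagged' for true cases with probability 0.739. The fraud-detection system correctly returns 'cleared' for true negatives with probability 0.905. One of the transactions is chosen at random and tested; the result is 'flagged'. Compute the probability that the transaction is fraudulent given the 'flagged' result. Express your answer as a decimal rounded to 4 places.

Let H be the event that the transaction is fraudulent. P(H) = 0.233, so P(¬H) = 0.767. With E the 'flagged' result, P(E|H) = 0.739 and P(E|¬H) = 0.095.
P(E) = 0.739·0.233 + 0.095·0.767 = 0.17219 + 0.072865 = 0.24505.
By Bayes' theorem, P(H|E) = 0.17219 / 0.24505 = 0.7027.

P(H | E) ≈ 0.7027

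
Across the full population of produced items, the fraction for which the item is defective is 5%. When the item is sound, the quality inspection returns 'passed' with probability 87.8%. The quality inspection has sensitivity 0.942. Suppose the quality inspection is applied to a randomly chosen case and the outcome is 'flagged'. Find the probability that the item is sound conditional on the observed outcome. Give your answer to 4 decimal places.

P(¬H | E) ≈ 0.7110

Write H for 'the item is defective'. Prior odds H:¬H = 0.05/0.95 = 0.052632. For the 'flagged' outcome, the likelihood ratio is 0.942/0.122 = 7.7213.
Posterior odds = 0.052632 × 7.7213 = 0.40638, so P(H|E) = 0.40638/(1+0.40638) = 0.2890. Then P(¬H|E) = 1 − 0.2890 = 0.7110.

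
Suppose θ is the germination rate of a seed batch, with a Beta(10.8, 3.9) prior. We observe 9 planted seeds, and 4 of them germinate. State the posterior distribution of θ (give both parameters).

Observing 4 successes and 5 failures updates Beta(10.8, 3.9) by adding the success and failure counts to the two shape parameters: α = 10.8+4 = 14.8, β = 3.9+5 = 8.9.

Posterior: Beta(14.8, 8.9)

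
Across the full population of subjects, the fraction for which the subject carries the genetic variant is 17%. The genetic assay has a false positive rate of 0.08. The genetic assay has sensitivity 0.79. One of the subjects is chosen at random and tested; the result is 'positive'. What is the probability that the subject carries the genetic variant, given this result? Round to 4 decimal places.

P(H | E) ≈ 0.6692

Let H be the event that the subject carries the genetic variant. P(H) = 0.17, so P(¬H) = 0.83. With E the 'positive' result, P(E|H) = 0.79 and P(E|¬H) = 0.08.
P(E) = 0.79·0.17 + 0.08·0.83 = 0.13430 + 0.066400 = 0.20070.
By Bayes' theorem, P(H|E) = 0.13430 / 0.20070 = 0.6692.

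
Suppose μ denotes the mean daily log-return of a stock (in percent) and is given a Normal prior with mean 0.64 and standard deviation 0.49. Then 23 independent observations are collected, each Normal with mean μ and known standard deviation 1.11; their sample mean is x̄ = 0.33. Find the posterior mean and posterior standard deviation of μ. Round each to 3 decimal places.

With known σ, the Normal prior is conjugate. Weight on the data is w = (n/σ²)/(n/σ² + 1/τ₀²) = 18.6673/(18.6673+4.16493) = 0.81759.
Posterior mean = w·x̄ + (1−w)·μ₀ = 0.81759·0.33 + 0.18241·0.64 = 0.387. Posterior variance = 1/(18.6673+4.16493) = 0.0437977, so SD = 0.209.

Posterior mean ≈ 0.387; posterior SD ≈ 0.209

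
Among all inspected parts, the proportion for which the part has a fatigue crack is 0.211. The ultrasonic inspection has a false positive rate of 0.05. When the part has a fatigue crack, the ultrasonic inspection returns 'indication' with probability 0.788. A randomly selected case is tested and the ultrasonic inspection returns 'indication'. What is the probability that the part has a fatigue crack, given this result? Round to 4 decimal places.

Let H be the event that the part has a fatigue crack. P(H) = 0.211, so P(¬H) = 0.789. With E the 'indication' result, P(E|H) = 0.788 and P(E|¬H) = 0.05.
P(E) = 0.788·0.211 + 0.05·0.789 = 0.16627 + 0.039450 = 0.20572.
By Bayes' theorem, P(H|E) = 0.16627 / 0.20572 = 0.8082.

P(H | E) ≈ 0.8082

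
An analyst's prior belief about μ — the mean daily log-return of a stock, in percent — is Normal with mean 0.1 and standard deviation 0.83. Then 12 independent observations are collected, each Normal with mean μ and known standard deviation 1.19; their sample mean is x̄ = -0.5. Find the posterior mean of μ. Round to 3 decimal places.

Prior precision 1/τ₀² = 1/0.83² = 1.45159; data precision n/σ² = 12/1.19² = 8.47398.
Posterior precision = 1.45159 + 8.47398 = 9.92557.
Posterior mean = (1.45159·0.1 + 8.47398·-0.5) / 9.92557 = -0.412.

Posterior mean ≈ -0.412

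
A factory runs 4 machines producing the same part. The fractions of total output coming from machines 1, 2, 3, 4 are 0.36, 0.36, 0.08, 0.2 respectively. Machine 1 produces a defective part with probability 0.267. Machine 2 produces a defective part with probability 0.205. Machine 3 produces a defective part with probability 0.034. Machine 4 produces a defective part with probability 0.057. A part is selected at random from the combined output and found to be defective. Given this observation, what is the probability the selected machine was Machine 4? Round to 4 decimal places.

Tabulate prior·likelihood by source: [1] prior 0.36, lik 0.267, product 0.09612; [2] prior 0.36, lik 0.205, product 0.07380; [3] prior 0.08, lik 0.034, product 0.002720; [4] prior 0.2, lik 0.057, product 0.01140.
Normalizing constant = 0.18404; the posterior for Machine 4 is its product over the sum, 0.01140/0.18404 = 0.0619.

Posterior probability ≈ 0.0619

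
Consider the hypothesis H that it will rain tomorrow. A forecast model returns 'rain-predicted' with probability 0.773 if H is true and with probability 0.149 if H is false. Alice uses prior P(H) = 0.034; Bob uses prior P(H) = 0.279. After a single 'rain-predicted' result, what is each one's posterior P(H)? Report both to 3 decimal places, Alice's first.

The likelihood ratio for a 'rain-predicted' result is 0.773/0.149 = 5.1879.
Alice: prior odds 0.034/0.966 = 0.035197; posterior odds 0.18260; posterior probability 0.154.
Bob: prior odds 0.279/0.721 = 0.38696; posterior odds 2.0075; posterior probability 0.668.

Alice: 0.154; Bob: 0.668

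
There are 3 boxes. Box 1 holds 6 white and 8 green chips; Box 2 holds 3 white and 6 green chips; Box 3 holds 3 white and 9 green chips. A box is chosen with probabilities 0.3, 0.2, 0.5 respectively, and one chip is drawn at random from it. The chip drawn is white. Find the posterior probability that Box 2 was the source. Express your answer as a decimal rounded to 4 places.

Posterior probability ≈ 0.2082

P(white|Box 1) = 0.4286; P(white|Box 2) = 0.3333; P(white|Box 3) = 0.25.
Prior × likelihood for each source: 0.3·0.4286=0.1286, 0.2·0.3333=0.06667, 0.5·0.25=0.1250. Summing gives P(white) = 0.32024.
P(Box 2 | white) = 0.06667 / 0.32024 = 0.2082.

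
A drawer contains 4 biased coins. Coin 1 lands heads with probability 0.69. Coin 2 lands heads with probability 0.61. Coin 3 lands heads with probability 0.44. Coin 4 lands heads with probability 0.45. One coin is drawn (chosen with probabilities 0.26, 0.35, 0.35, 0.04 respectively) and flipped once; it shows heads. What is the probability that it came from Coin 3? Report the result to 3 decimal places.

Tabulate prior·likelihood by source: [1] prior 0.26, lik 0.69, product 0.1794; [2] prior 0.35, lik 0.61, product 0.2135; [3] prior 0.35, lik 0.44, product 0.1540; [4] prior 0.04, lik 0.45, product 0.01800.
Normalizing constant = 0.56490; the posterior for Coin 3 is its product over the sum, 0.1540/0.56490 = 0.273.

Posterior probability ≈ 0.273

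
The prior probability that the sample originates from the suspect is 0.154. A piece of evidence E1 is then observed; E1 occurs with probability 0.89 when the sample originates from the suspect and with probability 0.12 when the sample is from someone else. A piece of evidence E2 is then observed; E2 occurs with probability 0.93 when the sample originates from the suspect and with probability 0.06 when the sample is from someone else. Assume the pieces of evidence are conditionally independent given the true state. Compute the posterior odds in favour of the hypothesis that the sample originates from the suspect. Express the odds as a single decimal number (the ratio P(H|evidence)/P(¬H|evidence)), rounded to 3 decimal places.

Posterior odds ≈ 20.926

Prior odds = 0.154/(1−0.154) = 0.18203.
Likelihood ratio for E1 = 0.89/0.12 = 7.4167.
Likelihood ratio for E2 = 0.93/0.06 = 15.500.
Posterior odds = prior odds × LR₁ × LR₂ = 20.926.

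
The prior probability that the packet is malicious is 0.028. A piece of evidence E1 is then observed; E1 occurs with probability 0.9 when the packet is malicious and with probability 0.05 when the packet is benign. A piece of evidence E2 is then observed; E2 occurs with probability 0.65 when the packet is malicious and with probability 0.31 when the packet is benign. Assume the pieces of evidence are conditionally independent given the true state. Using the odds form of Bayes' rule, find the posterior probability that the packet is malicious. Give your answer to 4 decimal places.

Posterior probability ≈ 0.5209

Prior odds = 0.028/(1−0.028) = 0.028807.
Likelihood ratio for E1 = 0.9/0.05 = 18.000.
Likelihood ratio for E2 = 0.65/0.31 = 2.0968.
Posterior odds = prior odds × LR₁ × LR₂ = 1.0872.
Posterior probability = odds/(1+odds) = 1.0872/2.0872 = 0.5209.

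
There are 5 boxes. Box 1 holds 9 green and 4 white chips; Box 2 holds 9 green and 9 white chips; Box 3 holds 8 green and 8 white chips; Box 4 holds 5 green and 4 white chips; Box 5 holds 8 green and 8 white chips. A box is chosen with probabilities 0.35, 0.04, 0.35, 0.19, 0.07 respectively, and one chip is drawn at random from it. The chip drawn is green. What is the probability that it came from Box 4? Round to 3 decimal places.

Posterior probability ≈ 0.183

P(green|Box 1) = 0.6923; P(green|Box 2) = 0.5; P(green|Box 3) = 0.5; P(green|Box 4) = 0.5556; P(green|Box 5) = 0.5.
Prior × likelihood for each source: 0.35·0.6923=0.2423, 0.04·0.5=0.02000, 0.35·0.5=0.1750, 0.19·0.5556=0.1056, 0.07·0.5=0.03500. Summing gives P(green) = 0.57786.
P(Box 4 | green) = 0.1056 / 0.57786 = 0.183.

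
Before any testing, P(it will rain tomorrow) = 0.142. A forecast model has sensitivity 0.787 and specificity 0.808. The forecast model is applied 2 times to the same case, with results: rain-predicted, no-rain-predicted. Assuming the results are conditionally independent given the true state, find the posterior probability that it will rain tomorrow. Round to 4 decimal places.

Posterior P(H) ≈ 0.1517

With H the event that it will rain tomorrow, the joint likelihood of the observed sequence is P(data|H) = 0.787·0.213 = 0.16763 and P(data|¬H) = 0.192·0.808 = 0.15514.
Bayes: P(H|data) = 0.142·0.16763 / (0.142·0.16763 + 0.858·0.15514) = 0.023804/0.15691 = 0.1517.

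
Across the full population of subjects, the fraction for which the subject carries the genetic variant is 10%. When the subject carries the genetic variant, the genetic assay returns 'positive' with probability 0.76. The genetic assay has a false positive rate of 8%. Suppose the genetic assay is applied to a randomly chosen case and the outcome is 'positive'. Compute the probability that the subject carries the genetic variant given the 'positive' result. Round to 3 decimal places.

Write H for 'the subject carries the genetic variant'. Prior odds H:¬H = 0.1/0.9 = 0.11111. For the 'positive' outcome, the likelihood ratio is 0.76/0.08 = 9.5000.
Posterior odds = 0.11111 × 9.5000 = 1.0556, so P(H|E) = 1.0556/(1+1.0556) = 0.514.

P(H | E) ≈ 0.514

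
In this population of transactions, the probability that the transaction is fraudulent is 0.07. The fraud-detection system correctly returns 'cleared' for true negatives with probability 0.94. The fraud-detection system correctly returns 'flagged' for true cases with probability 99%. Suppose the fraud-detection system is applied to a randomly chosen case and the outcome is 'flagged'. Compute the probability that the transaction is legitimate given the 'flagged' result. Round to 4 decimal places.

Write H for 'the transaction is fraudulent'. Prior odds H:¬H = 0.07/0.93 = 0.075269. For the 'flagged' outcome, the likelihood ratio is 0.99/0.06 = 16.500.
Posterior odds = 0.075269 × 16.500 = 1.2419, so P(H|E) = 1.2419/(1+1.2419) = 0.5540. Then P(¬H|E) = 1 − 0.5540 = 0.4460.

P(¬H | E) ≈ 0.4460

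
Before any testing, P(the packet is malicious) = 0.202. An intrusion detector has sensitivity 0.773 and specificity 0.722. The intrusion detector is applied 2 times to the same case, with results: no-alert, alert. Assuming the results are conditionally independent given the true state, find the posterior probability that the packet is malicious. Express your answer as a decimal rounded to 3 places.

Posterior P(H) ≈ 0.181

Let H be the event that the packet is malicious; start with P(H) = 0.202. P('alert'|H) = 0.773, P('alert'|¬H) = 0.278.
Update on result 1 ('no-alert'): P(H) ← 0.227·0.2020 / (0.227·0.2020 + 0.722·0.7980) = 0.045854/0.62201 = 0.0737.
Update on result 2 ('alert'): P(H) ← 0.773·0.0737 / (0.773·0.0737 + 0.278·0.9263) = 0.056985/0.31449 = 0.1812.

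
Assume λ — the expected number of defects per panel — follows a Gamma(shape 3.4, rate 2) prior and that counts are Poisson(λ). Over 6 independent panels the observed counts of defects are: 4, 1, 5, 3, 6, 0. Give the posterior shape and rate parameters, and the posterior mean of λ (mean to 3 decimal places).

Posterior: Gamma(shape=22.4, rate=8); mean ≈ 2.800

The Poisson likelihood adds the total count to the shape and the number of exposure periods to the rate. Here ∑xᵢ = 19 and n = 6, so shape 3.4→22.4 and rate 2→8.
Posterior mean = shape/rate = 22.4/8 = 2.800.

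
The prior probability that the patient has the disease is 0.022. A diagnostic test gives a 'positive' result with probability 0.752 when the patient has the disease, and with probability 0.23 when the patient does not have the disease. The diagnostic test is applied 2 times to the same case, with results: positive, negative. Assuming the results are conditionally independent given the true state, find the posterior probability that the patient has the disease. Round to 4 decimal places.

With H the event that the patient has the disease, the joint likelihood of the observed sequence is P(data|H) = 0.752·0.248 = 0.18650 and P(data|¬H) = 0.23·0.77 = 0.17710.
Bayes: P(H|data) = 0.022·0.18650 / (0.022·0.18650 + 0.978·0.17710) = 0.0041029/0.17731 = 0.0231.

Posterior P(H) ≈ 0.0231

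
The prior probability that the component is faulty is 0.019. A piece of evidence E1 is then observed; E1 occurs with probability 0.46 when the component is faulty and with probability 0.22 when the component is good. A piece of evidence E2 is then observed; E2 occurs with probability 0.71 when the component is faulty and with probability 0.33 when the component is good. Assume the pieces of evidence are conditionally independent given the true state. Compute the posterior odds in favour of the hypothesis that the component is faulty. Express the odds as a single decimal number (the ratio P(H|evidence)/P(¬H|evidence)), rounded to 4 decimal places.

Prior odds = 0.019/(1−0.019) = 0.019368. In log-odds, ln(0.019368) = -3.9441.
Add log likelihood ratios: ln(2.0909) + ln(2.1515) = 1.5038.
Posterior log-odds = -2.4404, so posterior odds = exp(-2.4404) = 0.087129.

Posterior odds ≈ 0.0871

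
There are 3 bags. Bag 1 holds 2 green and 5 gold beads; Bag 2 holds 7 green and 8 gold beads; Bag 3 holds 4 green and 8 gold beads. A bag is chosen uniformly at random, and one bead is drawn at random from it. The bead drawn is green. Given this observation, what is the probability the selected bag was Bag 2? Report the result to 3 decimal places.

P(green|Bag 1) = 0.2857; P(green|Bag 2) = 0.4667; P(green|Bag 3) = 0.3333.
Prior × likelihood for each source: 0.333333·0.2857=0.09524, 0.333333·0.4667=0.1556, 0.333333·0.3333=0.1111. Summing gives P(green) = 0.36190.
P(Bag 2 | green) = 0.1556 / 0.36190 = 0.430.

Posterior probability ≈ 0.430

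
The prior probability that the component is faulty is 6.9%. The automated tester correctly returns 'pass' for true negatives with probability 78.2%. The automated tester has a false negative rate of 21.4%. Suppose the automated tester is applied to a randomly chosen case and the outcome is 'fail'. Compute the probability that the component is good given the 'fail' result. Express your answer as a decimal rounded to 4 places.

P(¬H | E) ≈ 0.7891

Let H be the event that the component is faulty. P(H) = 0.069, so P(¬H) = 0.931. With E the 'fail' result, P(E|H) = 0.786 and P(E|¬H) = 0.218.
P(E) = 0.786·0.069 + 0.218·0.931 = 0.054234 + 0.20296 = 0.25719.
By Bayes' theorem, P(H|E) = 0.054234 / 0.25719 = 0.2109. Hence P(¬H|E) = 1 − 0.2109 = 0.7891.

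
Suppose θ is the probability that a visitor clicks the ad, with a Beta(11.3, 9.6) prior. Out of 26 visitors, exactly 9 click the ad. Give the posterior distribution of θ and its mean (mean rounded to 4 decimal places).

Posterior: Beta(20.3, 26.6); mean ≈ 0.4328

The binomial likelihood is conjugate to the Beta prior: with 9 successes and 17 failures, the posterior is Beta(11.3+9, 9.6+17) = Beta(20.3, 26.6).
E[θ | data] = 20.3/(20.3+26.6) = 0.4328.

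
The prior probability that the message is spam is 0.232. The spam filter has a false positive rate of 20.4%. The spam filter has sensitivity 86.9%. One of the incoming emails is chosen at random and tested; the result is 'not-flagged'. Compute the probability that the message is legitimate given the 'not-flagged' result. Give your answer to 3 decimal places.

Write H for 'the message is spam'. Prior odds H:¬H = 0.232/0.768 = 0.30208. For the 'not-flagged' outcome, the likelihood ratio is 0.131/0.796 = 0.16457.
Posterior odds = 0.30208 × 0.16457 = 0.049715, so P(H|E) = 0.049715/(1+0.049715) = 0.047. Then P(¬H|E) = 1 − 0.047 = 0.953.

P(¬H | E) ≈ 0.953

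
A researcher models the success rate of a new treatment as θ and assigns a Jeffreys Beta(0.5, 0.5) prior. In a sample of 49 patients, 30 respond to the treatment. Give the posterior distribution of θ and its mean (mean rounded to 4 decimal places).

Posterior: Beta(30.5, 19.5); mean ≈ 0.6100

The binomial likelihood is conjugate to the Beta prior: with 30 successes and 19 failures, the posterior is Beta(0.5+30, 0.5+19) = Beta(30.5, 19.5).
E[θ | data] = 30.5/(30.5+19.5) = 0.6100.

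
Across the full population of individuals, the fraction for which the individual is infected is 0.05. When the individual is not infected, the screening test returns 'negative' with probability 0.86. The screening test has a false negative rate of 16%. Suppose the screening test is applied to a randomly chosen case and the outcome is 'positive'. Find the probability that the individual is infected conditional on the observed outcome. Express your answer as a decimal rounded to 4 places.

Let H be the event that the individual is infected. P(H) = 0.05, so P(¬H) = 0.95. With E the 'positive' result, P(E|H) = 0.84 and P(E|¬H) = 0.14.
P(E) = 0.84·0.05 + 0.14·0.95 = 0.042000 + 0.13300 = 0.17500.
By Bayes' theorem, P(H|E) = 0.042000 / 0.17500 = 0.2400.

P(H | E) ≈ 0.2400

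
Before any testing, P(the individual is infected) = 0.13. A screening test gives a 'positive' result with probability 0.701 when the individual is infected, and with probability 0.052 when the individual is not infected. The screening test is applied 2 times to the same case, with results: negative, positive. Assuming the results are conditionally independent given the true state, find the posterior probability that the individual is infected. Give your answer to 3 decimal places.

Let H be the event that the individual is infected; start with P(H) = 0.13. P('positive'|H) = 0.701, P('positive'|¬H) = 0.052.
Update on result 1 ('negative'): P(H) ← 0.299·0.1300 / (0.299·0.1300 + 0.948·0.8700) = 0.038870/0.86363 = 0.0450.
Update on result 2 ('positive'): P(H) ← 0.701·0.0450 / (0.701·0.0450 + 0.052·0.9550) = 0.031550/0.081210 = 0.3885.

Posterior P(H) ≈ 0.389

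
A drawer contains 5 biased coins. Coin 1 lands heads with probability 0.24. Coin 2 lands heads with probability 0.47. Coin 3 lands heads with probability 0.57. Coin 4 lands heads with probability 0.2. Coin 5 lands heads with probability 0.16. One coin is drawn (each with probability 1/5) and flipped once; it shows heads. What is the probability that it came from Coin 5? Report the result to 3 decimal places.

Posterior probability ≈ 0.098

Tabulate prior·likelihood by source: [1] prior 0.2, lik 0.24, product 0.04800; [2] prior 0.2, lik 0.47, product 0.09400; [3] prior 0.2, lik 0.57, product 0.1140; [4] prior 0.2, lik 0.2, product 0.04000; [5] prior 0.2, lik 0.16, product 0.03200.
Normalizing constant = 0.32800; the posterior for Coin 5 is its product over the sum, 0.03200/0.32800 = 0.098.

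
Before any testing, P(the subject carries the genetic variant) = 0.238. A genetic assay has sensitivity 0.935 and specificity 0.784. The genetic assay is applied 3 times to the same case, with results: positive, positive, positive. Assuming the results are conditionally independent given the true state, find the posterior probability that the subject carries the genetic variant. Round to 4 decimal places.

Let H be the event that the subject carries the genetic variant; start with P(H) = 0.238. P('positive'|H) = 0.935, P('positive'|¬H) = 0.216.
Update on result 1 ('positive'): P(H) ← 0.935·0.2380 / (0.935·0.2380 + 0.216·0.7620) = 0.22253/0.38712 = 0.5748.
Update on result 2 ('positive'): P(H) ← 0.935·0.5748 / (0.935·0.5748 + 0.216·0.4252) = 0.53747/0.62930 = 0.8541.
Update on result 3 ('positive'): P(H) ← 0.935·0.8541 / (0.935·0.8541 + 0.216·0.1459) = 0.79855/0.83007 = 0.9620.

Posterior P(H) ≈ 0.9620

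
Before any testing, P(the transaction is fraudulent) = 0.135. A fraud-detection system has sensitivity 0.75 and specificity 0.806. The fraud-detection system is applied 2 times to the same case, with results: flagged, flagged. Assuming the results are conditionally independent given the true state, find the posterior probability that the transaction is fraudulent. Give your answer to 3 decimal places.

Posterior P(H) ≈ 0.700

Let H be the event that the transaction is fraudulent; start with P(H) = 0.135. P('flagged'|H) = 0.75, P('flagged'|¬H) = 0.194.
Update on result 1 ('flagged'): P(H) ← 0.75·0.1350 / (0.75·0.1350 + 0.194·0.8650) = 0.10125/0.26906 = 0.3763.
Update on result 2 ('flagged'): P(H) ← 0.75·0.3763 / (0.75·0.3763 + 0.194·0.6237) = 0.28223/0.40323 = 0.6999.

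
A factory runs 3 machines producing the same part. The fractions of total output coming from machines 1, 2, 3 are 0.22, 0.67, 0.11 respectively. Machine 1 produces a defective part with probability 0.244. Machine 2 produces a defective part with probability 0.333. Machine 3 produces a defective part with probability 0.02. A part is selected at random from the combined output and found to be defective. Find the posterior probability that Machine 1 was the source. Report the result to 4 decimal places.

Posterior probability ≈ 0.1924

Tabulate prior·likelihood by source: [1] prior 0.22, lik 0.244, product 0.05368; [2] prior 0.67, lik 0.333, product 0.2231; [3] prior 0.11, lik 0.02, product 0.002200.
Normalizing constant = 0.27899; the posterior for Machine 1 is its product over the sum, 0.05368/0.27899 = 0.1924.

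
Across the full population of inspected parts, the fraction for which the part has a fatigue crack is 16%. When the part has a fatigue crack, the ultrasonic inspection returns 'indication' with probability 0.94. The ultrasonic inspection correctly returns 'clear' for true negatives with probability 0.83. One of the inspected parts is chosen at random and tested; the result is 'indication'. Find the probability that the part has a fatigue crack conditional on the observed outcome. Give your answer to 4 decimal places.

Let H be the event that the part has a fatigue crack. P(H) = 0.16, so P(¬H) = 0.84. With E the 'indication' result, P(E|H) = 0.94 and P(E|¬H) = 0.17.
P(E) = 0.94·0.16 + 0.17·0.84 = 0.15040 + 0.14280 = 0.29320.
By Bayes' theorem, P(H|E) = 0.15040 / 0.29320 = 0.5130.

P(H | E) ≈ 0.5130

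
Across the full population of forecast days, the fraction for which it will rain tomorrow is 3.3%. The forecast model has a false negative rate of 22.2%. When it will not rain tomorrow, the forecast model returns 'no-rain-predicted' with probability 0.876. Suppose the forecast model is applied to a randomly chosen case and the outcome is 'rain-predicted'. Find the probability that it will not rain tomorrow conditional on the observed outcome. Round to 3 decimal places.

P(¬H | E) ≈ 0.824

Let H be the event that it will rain tomorrow. P(H) = 0.033, so P(¬H) = 0.967. With E the 'rain-predicted' result, P(E|H) = 0.778 and P(E|¬H) = 0.124.
P(E) = 0.778·0.033 + 0.124·0.967 = 0.025674 + 0.11991 = 0.14558.
By Bayes' theorem, P(H|E) = 0.025674 / 0.14558 = 0.176. Hence P(¬H|E) = 1 − 0.176 = 0.824.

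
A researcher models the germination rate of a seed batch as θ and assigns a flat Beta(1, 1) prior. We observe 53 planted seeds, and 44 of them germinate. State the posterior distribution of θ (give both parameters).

Observing 44 successes and 9 failures updates Beta(1, 1) by adding the success and failure counts to the two shape parameters: α = 1+44 = 45, β = 1+9 = 10.

Posterior: Beta(45, 10)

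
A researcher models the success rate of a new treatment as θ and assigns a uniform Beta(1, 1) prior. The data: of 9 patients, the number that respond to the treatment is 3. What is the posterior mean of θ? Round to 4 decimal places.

The binomial likelihood is conjugate to the Beta prior: with 3 successes and 6 failures, the posterior is Beta(1+3, 1+6) = Beta(4, 7).
Posterior mean = α/(α+β) = 4/11 = 0.3636.

Posterior mean ≈ 0.3636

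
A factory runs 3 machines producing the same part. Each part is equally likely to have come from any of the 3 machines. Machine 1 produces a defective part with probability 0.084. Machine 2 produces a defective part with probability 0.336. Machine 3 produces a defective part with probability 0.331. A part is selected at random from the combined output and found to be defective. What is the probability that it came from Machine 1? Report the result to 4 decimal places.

Tabulate prior·likelihood by source: [1] prior 0.333333, lik 0.084, product 0.02800; [2] prior 0.333333, lik 0.336, product 0.1120; [3] prior 0.333333, lik 0.331, product 0.1103.
Normalizing constant = 0.25033; the posterior for Machine 1 is its product over the sum, 0.02800/0.25033 = 0.1119.

Posterior probability ≈ 0.1119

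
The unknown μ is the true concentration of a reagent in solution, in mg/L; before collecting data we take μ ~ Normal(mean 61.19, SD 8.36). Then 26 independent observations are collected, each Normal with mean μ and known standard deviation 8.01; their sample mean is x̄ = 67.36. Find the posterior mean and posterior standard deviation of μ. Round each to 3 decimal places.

Posterior mean ≈ 67.150; posterior SD ≈ 1.544

Prior precision 1/τ₀² = 1/8.36² = 0.0143083; data precision n/σ² = 26/8.01² = 0.405236.
Posterior precision = 0.0143083 + 0.405236 = 0.419545, giving posterior SD = 1/√0.419545 = 1.544.
Posterior mean = (0.0143083·61.19 + 0.405236·67.36) / 0.419545 = 67.150.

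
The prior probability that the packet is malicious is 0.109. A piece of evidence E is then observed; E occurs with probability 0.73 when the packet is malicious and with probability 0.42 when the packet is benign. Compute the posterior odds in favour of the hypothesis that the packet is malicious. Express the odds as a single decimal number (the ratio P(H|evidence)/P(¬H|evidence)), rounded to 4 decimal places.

Posterior odds ≈ 0.2126

Prior odds = 0.109/(1−0.109) = 0.12233.
Likelihood ratio for E = 0.73/0.42 = 1.7381.
Posterior odds = prior odds × LR = 0.21263.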